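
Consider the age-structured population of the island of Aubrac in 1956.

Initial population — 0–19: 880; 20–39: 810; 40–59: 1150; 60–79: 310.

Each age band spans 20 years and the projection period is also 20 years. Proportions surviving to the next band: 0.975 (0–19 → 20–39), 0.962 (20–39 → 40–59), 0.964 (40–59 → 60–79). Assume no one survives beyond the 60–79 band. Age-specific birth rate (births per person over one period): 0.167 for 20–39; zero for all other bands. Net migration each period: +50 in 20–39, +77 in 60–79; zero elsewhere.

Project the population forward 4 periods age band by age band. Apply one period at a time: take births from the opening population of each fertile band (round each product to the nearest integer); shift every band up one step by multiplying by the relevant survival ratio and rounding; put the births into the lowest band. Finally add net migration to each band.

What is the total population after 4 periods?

(Groups numbered youngest = 1 to oldest = 4.)
[period 1]
Births: 810 × 0.167 = 135
Group 2: 880 × 0.975 = 858
Group 3: 810 × 0.962 = 779
Group 4: 1150 × 0.964 = 1109
Net migration: Group 2 + 50 → 908; Group 4 + 77 → 1186
Giving 135 / 908 / 779 / 1186.
[period 2]
Births: 908 × 0.167 = 152
Group 2: 135 × 0.975 = 132
Group 3: 908 × 0.962 = 873
Group 4: 779 × 0.964 = 751
Net migration: Group 2 + 50 → 182; Group 4 + 77 → 828
Giving 152 / 182 / 873 / 828.
[period 3]
Births: 182 × 0.167 = 30
Group 2: 152 × 0.975 = 148
Group 3: 182 × 0.962 = 175
Group 4: 873 × 0.964 = 842
Net migration: Group 2 + 50 → 198; Group 4 + 77 → 919
Giving 30 / 198 / 175 / 919.
[period 4]
Births: 198 × 0.167 = 33
Group 2: 30 × 0.975 = 29
Group 3: 198 × 0.962 = 190
Group 4: 175 × 0.964 = 169
Net migration: Group 2 + 50 → 79; Group 4 + 77 → 246
Giving 33 / 79 / 190 / 246.
Total after period 4: 33 + 79 + 190 + 246 = 548

548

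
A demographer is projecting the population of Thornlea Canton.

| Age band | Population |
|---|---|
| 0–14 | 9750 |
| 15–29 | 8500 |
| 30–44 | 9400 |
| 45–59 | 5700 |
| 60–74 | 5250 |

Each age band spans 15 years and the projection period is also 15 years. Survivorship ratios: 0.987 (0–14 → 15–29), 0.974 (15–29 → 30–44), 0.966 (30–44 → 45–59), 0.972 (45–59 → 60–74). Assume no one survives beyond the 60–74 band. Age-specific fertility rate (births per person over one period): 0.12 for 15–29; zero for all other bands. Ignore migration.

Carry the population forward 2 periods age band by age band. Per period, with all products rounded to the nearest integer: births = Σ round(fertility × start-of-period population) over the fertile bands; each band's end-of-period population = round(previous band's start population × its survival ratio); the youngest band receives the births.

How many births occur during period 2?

Call the groups 1 to 5, youngest first.
[period 1]
Births: 8500 * 0.12 = 1020
Group 2: 9750 * 0.987 = 9623
Group 3: 8500 * 0.974 = 8279
Group 4: 9400 * 0.966 = 9080
Group 5: 5700 * 0.972 = 5540
→ [1020, 9623, 8279, 9080, 5540]
[period 2]
Births: 9623 * 0.12 = 1155
Group 2: 1020 * 0.987 = 1007
Group 3: 9623 * 0.974 = 9373
Group 4: 8279 * 0.966 = 7998
Group 5: 9080 * 0.972 = 8826
→ [1155, 1007, 9373, 7998, 8826]

1155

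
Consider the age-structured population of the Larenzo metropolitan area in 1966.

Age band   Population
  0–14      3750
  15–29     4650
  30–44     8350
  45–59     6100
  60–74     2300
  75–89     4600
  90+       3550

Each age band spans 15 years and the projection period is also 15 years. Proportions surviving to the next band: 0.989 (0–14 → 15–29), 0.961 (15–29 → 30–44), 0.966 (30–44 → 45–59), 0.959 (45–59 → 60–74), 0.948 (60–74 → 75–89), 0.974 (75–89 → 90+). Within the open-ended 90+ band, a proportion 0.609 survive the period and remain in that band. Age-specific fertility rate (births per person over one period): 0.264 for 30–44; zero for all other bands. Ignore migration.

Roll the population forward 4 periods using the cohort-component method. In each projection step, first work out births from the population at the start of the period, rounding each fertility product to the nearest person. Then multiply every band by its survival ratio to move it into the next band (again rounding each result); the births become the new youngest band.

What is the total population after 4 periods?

24575

Period 1:
Births: 8350 × 0.264 = 2204
15–29: 3750 × 0.989 = 3709
30–44: 4650 × 0.961 = 4469
45–59: 8350 × 0.966 = 8066
60–74: 6100 × 0.959 = 5850
75–89: 2300 × 0.948 = 2180
90+: 4600 × 0.974 + 3550 × 0.609 = 4480 + 2162 = 6642
End of period: [2204, 3709, 4469, 8066, 5850, 2180, 6642]
Period 2:
Births: 4469 × 0.264 = 1180
15–29: 2204 × 0.989 = 2180
30–44: 3709 × 0.961 = 3564
45–59: 4469 × 0.966 = 4317
60–74: 8066 × 0.959 = 7735
75–89: 5850 × 0.948 = 5546
90+: 2180 × 0.974 + 6642 × 0.609 = 2123 + 4045 = 6168
End of period: [1180, 2180, 3564, 4317, 7735, 5546, 6168]
Period 3:
Births: 3564 × 0.264 = 941
15–29: 1180 × 0.989 = 1167
30–44: 2180 × 0.961 = 2095
45–59: 3564 × 0.966 = 3443
60–74: 4317 × 0.959 = 4140
75–89: 7735 × 0.948 = 7333
90+: 5546 × 0.974 + 6168 × 0.609 = 5402 + 3756 = 9158
End of period: [941, 1167, 2095, 3443, 4140, 7333, 9158]
Period 4:
Births: 2095 × 0.264 = 553
15–29: 941 × 0.989 = 931
30–44: 1167 × 0.961 = 1121
45–59: 2095 × 0.966 = 2024
60–74: 3443 × 0.959 = 3302
75–89: 4140 × 0.948 = 3925
90+: 7333 × 0.974 + 9158 × 0.609 = 7142 + 5577 = 12719
End of period: [553, 931, 1121, 2024, 3302, 3925, 12719]
Total after period 4: 553 + 931 + 1121 + 2024 + 3302 + 3925 + 12719 = 24575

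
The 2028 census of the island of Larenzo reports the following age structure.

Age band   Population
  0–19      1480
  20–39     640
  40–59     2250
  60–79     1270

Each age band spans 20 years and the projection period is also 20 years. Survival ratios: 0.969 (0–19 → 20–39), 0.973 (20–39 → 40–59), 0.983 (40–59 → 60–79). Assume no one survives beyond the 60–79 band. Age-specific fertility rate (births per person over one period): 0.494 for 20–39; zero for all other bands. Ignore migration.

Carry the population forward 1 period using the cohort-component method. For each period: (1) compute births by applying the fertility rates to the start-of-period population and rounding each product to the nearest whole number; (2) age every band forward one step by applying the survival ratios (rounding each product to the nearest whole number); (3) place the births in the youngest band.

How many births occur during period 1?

316

Call the groups 1 to 4, youngest first.
— Period 1 —
Births: 640 * 0.494 = 316
Group 2: 1480 * 0.969 = 1434
Group 3: 640 * 0.973 = 623
Group 4: 2250 * 0.983 = 2212
→ [316, 1434, 623, 2212]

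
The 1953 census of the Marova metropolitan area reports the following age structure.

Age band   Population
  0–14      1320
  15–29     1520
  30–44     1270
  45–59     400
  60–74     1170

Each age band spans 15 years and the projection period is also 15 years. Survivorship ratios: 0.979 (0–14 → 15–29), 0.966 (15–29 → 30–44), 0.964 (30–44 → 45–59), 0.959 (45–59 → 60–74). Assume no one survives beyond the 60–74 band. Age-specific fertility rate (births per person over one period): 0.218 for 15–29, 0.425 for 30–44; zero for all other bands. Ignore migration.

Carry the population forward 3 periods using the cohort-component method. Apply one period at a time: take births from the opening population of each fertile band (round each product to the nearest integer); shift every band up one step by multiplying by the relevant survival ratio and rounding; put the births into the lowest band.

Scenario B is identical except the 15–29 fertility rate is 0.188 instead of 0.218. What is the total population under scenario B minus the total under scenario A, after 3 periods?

-115

— Period 1 —
Births: 1520 * 0.218 = 331 ; 1270 * 0.425 = 540 → total 871
15–29: 1320 * 0.979 = 1292
30–44: 1520 * 0.966 = 1468
45–59: 1270 * 0.964 = 1224
60–74: 400 * 0.959 = 384
Population now: 0–14=871, 15–29=1292, 30–44=1468, 45–59=1224, 60–74=384
— Period 2 —
Births: 1292 * 0.218 = 282 ; 1468 * 0.425 = 624 → total 906
15–29: 871 * 0.979 = 853
30–44: 1292 * 0.966 = 1248
45–59: 1468 * 0.964 = 1415
60–74: 1224 * 0.959 = 1174
Population now: 0–14=906, 15–29=853, 30–44=1248, 45–59=1415, 60–74=1174
— Period 3 —
Births: 853 * 0.218 = 186 ; 1248 * 0.425 = 530 → total 716
15–29: 906 * 0.979 = 887
30–44: 853 * 0.966 = 824
45–59: 1248 * 0.964 = 1203
60–74: 1415 * 0.959 = 1357
Population now: 0–14=716, 15–29=887, 30–44=824, 45–59=1203, 60–74=1357
Scenario A total after 3 periods: 4987
Scenario B projection —
— Period 1 —
Births: 1520 * 0.188 = 286 ; 1270 * 0.425 = 540 → total 826
15–29: 1320 * 0.979 = 1292
30–44: 1520 * 0.966 = 1468
45–59: 1270 * 0.964 = 1224
60–74: 400 * 0.959 = 384
Population now: 0–14=826, 15–29=1292, 30–44=1468, 45–59=1224, 60–74=384
— Period 2 —
Births: 1292 * 0.188 = 243 ; 1468 * 0.425 = 624 → total 867
15–29: 826 * 0.979 = 809
30–44: 1292 * 0.966 = 1248
45–59: 1468 * 0.964 = 1415
60–74: 1224 * 0.959 = 1174
Population now: 0–14=867, 15–29=809, 30–44=1248, 45–59=1415, 60–74=1174
— Period 3 —
Births: 809 * 0.188 = 152 ; 1248 * 0.425 = 530 → total 682
15–29: 867 * 0.979 = 849
30–44: 809 * 0.966 = 781
45–59: 1248 * 0.964 = 1203
60–74: 1415 * 0.959 = 1357
Population now: 0–14=682, 15–29=849, 30–44=781, 45–59=1203, 60–74=1357
Scenario B total after 3 periods: 4872
Difference B − A = 4872 − 4987 = -115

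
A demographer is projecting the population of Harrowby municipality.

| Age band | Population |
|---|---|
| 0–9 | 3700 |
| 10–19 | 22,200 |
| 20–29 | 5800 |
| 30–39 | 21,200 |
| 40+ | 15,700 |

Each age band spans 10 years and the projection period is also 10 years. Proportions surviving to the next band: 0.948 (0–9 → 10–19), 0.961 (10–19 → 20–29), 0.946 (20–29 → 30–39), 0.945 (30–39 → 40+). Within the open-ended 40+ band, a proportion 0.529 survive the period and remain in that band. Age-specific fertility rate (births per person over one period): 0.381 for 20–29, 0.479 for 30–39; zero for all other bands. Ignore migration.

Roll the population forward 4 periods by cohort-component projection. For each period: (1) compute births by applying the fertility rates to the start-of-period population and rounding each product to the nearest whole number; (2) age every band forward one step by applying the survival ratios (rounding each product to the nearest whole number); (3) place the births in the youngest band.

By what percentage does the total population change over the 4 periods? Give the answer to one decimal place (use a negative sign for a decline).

-19.2

Call the bands 1 to 5, youngest first.
— Period 1 —
Births: 5800 × 0.381 = 2210  |  21200 × 0.479 = 10155 → 12365
Band 2: 3700 × 0.948 = 3508
Band 3: 22200 × 0.961 = 21334
Band 4: 5800 × 0.946 = 5487
Band 5: 21200 × 0.945 + 15700 × 0.529 = 20034 + 8305 = 28339
Giving 12365 / 3508 / 21334 / 5487 / 28339.
— Period 2 —
Births: 21334 × 0.381 = 8128  |  5487 × 0.479 = 2628 → 10756
Band 2: 12365 × 0.948 = 11722
Band 3: 3508 × 0.961 = 3371
Band 4: 21334 × 0.946 = 20182
Band 5: 5487 × 0.945 + 28339 × 0.529 = 5185 + 14991 = 20176
Giving 10756 / 11722 / 3371 / 20182 / 20176.
— Period 3 —
Births: 3371 × 0.381 = 1284  |  20182 × 0.479 = 9667 → 10951
Band 2: 10756 × 0.948 = 10197
Band 3: 11722 × 0.961 = 11265
Band 4: 3371 × 0.946 = 3189
Band 5: 20182 × 0.945 + 20176 × 0.529 = 19072 + 10673 = 29745
Giving 10951 / 10197 / 11265 / 3189 / 29745.
— Period 4 —
Births: 11265 × 0.381 = 4292  |  3189 × 0.479 = 1528 → 5820
Band 2: 10951 × 0.948 = 10382
Band 3: 10197 × 0.961 = 9799
Band 4: 11265 × 0.946 = 10657
Band 5: 3189 × 0.945 + 29745 × 0.529 = 3014 + 15735 = 18749
Giving 5820 / 10382 / 9799 / 10657 / 18749.
Total: 68600 → 55407; change = -13193; percentage change = -19.2%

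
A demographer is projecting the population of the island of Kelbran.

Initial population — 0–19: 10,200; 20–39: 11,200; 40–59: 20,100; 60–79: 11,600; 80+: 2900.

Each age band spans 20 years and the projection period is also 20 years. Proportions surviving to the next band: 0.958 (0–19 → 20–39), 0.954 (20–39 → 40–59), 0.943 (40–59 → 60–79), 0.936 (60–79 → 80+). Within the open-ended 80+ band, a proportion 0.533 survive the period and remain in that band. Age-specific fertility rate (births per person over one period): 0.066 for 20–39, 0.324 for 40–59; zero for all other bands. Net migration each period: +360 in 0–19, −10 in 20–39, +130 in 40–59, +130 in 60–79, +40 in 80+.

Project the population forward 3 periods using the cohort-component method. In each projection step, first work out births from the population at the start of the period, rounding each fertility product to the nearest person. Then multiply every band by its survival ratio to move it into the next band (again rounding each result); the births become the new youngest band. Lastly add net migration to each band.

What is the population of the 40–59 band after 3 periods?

7076

Let band 1 be 0–19 through band 5 = 80+.
— Period 1 —
Births: 11200 × 0.066 = 739  |  20100 × 0.324 = 6512 ⇒ total 7251
Band 2: 10200 × 0.958 = 9772
Band 3: 11200 × 0.954 = 10685
Band 4: 20100 × 0.943 = 18954
Band 5: 11600 × 0.936 + 2900 × 0.533 = 10858 + 1546 = 12404
Net migration: Band 1 + 360 → 7611; Band 2 − 10 → 9762; Band 3 + 130 → 10815; Band 4 + 130 → 19084; Band 5 + 40 → 12444
End of period: [7611, 9762, 10815, 19084, 12444]
— Period 2 —
Births: 9762 × 0.066 = 644  |  10815 × 0.324 = 3504 ⇒ total 4148
Band 2: 7611 × 0.958 = 7291
Band 3: 9762 × 0.954 = 9313
Band 4: 10815 × 0.943 = 10199
Band 5: 19084 × 0.936 + 12444 × 0.533 = 17863 + 6633 = 24496
Net migration: Band 1 + 360 → 4508; Band 2 − 10 → 7281; Band 3 + 130 → 9443; Band 4 + 130 → 10329; Band 5 + 40 → 24536
End of period: [4508, 7281, 9443, 10329, 24536]
— Period 3 —
Births: 7281 × 0.066 = 481  |  9443 × 0.324 = 3060 ⇒ total 3541
Band 2: 4508 × 0.958 = 4319
Band 3: 7281 × 0.954 = 6946
Band 4: 9443 × 0.943 = 8905
Band 5: 10329 × 0.936 + 24536 × 0.533 = 9668 + 13078 = 22746
Net migration: Band 1 + 360 → 3901; Band 2 − 10 → 4309; Band 3 + 130 → 7076; Band 4 + 130 → 9035; Band 5 + 40 → 22786
End of period: [3901, 4309, 7076, 9035, 22786]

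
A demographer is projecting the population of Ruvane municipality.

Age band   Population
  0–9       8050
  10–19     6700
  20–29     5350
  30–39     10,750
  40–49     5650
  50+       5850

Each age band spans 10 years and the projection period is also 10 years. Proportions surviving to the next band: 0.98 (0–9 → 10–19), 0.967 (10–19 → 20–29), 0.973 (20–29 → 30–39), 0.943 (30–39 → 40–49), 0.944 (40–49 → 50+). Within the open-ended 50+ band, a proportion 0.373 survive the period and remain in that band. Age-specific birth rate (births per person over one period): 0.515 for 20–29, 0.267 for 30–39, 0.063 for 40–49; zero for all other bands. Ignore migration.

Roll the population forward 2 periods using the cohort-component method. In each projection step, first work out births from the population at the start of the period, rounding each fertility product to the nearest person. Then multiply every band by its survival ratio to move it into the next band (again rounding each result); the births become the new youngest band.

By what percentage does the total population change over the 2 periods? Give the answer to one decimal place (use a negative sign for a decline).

Numbering the bands 1..6 from youngest to oldest:
[period 1]
Births: 5350 × 0.515 = 2755 ; 10750 × 0.267 = 2870 ; 5650 × 0.063 = 356 ⇒ total 5981
Band 2: 8050 × 0.98 = 7889
Band 3: 6700 × 0.967 = 6479
Band 4: 5350 × 0.973 = 5206
Band 5: 10750 × 0.943 = 10137
Band 6: 5650 × 0.944 + 5850 × 0.373 = 5334 + 2182 = 7516
Population now: 0–9=5981, 10–19=7889, 20–29=6479, 30–39=5206, 40–49=10137, 50+=7516
[period 2]
Births: 6479 × 0.515 = 3337 ; 5206 × 0.267 = 1390 ; 10137 × 0.063 = 639 ⇒ total 5366
Band 2: 5981 × 0.98 = 5861
Band 3: 7889 × 0.967 = 7629
Band 4: 6479 × 0.973 = 6304
Band 5: 5206 × 0.943 = 4909
Band 6: 10137 × 0.944 + 7516 × 0.373 = 9569 + 2803 = 12372
Population now: 0–9=5366, 10–19=5861, 20–29=7629, 30–39=6304, 40–49=4909, 50+=12372
Total: 42350 → 42441; change = 91; percentage change = 0.2%

0.2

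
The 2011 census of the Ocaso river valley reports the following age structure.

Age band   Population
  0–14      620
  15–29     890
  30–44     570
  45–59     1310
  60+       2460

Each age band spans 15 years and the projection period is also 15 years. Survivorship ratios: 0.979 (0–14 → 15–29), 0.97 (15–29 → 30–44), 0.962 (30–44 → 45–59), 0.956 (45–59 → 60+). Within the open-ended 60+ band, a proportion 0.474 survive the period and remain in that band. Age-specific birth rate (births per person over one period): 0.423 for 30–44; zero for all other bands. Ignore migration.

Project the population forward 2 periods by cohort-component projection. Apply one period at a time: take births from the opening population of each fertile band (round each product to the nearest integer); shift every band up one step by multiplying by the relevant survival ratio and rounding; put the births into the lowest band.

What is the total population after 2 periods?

3690

Call the bands 1 to 5, youngest first.
— Period 1 —
Births: 570 × 0.423 = 241
Band 2: 620 × 0.979 = 607
Band 3: 890 × 0.97 = 863
Band 4: 570 × 0.962 = 548
Band 5: 1310 × 0.956 + 2460 × 0.474 = 1252 + 1166 = 2418
End of period: [241, 607, 863, 548, 2418]
— Period 2 —
Births: 863 × 0.423 = 365
Band 2: 241 × 0.979 = 236
Band 3: 607 × 0.97 = 589
Band 4: 863 × 0.962 = 830
Band 5: 548 × 0.956 + 2418 × 0.474 = 524 + 1146 = 1670
End of period: [365, 236, 589, 830, 1670]
Total after period 2: 365 + 236 + 589 + 830 + 1670 = 3690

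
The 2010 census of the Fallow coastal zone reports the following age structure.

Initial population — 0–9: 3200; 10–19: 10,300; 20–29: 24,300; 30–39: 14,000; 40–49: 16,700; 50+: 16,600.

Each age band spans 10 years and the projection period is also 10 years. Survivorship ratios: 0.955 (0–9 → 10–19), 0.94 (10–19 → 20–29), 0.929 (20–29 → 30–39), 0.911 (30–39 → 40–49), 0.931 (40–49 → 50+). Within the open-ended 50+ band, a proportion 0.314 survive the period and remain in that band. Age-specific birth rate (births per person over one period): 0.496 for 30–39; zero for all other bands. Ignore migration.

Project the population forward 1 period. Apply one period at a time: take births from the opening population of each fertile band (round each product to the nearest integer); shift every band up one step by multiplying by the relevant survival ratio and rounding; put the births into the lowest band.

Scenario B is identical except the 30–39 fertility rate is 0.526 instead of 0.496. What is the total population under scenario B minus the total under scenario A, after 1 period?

[period 1]
Births: 14000 × 0.496 = 6944
10–19: 3200 × 0.955 = 3056
20–29: 10300 × 0.94 = 9682
30–39: 24300 × 0.929 = 22575
40–49: 14000 × 0.911 = 12754
50+: 16700 × 0.931 + 16600 × 0.314 = 15548 + 5212 = 20760
→ [6944, 3056, 9682, 22575, 12754, 20760]
Scenario A total after 1 period: 75771
Scenario B projection —
[period 1]
Births: 14000 × 0.526 = 7364
10–19: 3200 × 0.955 = 3056
20–29: 10300 × 0.94 = 9682
30–39: 24300 × 0.929 = 22575
40–49: 14000 × 0.911 = 12754
50+: 16700 × 0.931 + 16600 × 0.314 = 15548 + 5212 = 20760
→ [7364, 3056, 9682, 22575, 12754, 20760]
Scenario B total after 1 period: 76191
Difference B − A = 76191 − 75771 = 420

420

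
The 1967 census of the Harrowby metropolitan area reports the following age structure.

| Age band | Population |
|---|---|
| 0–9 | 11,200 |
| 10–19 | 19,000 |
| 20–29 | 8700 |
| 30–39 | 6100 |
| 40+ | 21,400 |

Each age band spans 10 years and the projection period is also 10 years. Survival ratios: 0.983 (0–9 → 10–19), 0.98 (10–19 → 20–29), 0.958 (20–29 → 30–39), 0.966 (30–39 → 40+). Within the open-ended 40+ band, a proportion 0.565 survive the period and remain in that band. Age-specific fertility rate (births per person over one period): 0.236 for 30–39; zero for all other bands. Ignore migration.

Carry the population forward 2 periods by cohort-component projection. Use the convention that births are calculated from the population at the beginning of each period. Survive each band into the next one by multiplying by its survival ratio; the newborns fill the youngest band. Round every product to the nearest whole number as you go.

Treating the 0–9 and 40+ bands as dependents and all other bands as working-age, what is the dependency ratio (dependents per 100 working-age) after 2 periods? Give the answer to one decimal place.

67.2

Numbering the groups 1..5 from youngest to oldest:
Period 1:
Births: 6100 × 0.236 = 1440
Group 2: 11200 × 0.983 = 11010
Group 3: 19000 × 0.98 = 18620
Group 4: 8700 × 0.958 = 8335
Group 5: 6100 × 0.966 + 21400 × 0.565 = 5893 + 12091 = 17984
→ [1440, 11010, 18620, 8335, 17984]
Period 2:
Births: 8335 × 0.236 = 1967
Group 2: 1440 × 0.983 = 1416
Group 3: 11010 × 0.98 = 10790
Group 4: 18620 × 0.958 = 17838
Group 5: 8335 × 0.966 + 17984 × 0.565 = 8052 + 10161 = 18213
→ [1967, 1416, 10790, 17838, 18213]
Dependents (band 0–9 + band 40+) = 1967 + 18213 = 20180; working-age = 30044; ratio = 20180/30044 × 100 = 67.2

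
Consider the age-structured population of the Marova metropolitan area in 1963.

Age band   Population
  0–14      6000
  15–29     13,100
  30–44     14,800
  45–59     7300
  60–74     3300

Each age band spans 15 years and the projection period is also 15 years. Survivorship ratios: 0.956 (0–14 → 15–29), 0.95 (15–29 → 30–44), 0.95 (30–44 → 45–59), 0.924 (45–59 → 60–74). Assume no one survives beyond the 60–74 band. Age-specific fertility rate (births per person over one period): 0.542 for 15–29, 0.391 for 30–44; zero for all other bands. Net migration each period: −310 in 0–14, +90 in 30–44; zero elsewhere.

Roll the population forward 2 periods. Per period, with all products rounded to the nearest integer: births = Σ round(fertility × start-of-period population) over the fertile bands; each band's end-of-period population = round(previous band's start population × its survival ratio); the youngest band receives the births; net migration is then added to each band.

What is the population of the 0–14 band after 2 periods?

[period 1]
Births: 13100 × 0.542 = 7100 ; 14800 × 0.391 = 5787 ⇒ total 12887
15–29: 6000 × 0.956 = 5736
30–44: 13100 × 0.95 = 12445
45–59: 14800 × 0.95 = 14060
60–74: 7300 × 0.924 = 6745
Net migration: 0–14 − 310 → 12577; 30–44 + 90 → 12535
Population now: 0–14=12577, 15–29=5736, 30–44=12535, 45–59=14060, 60–74=6745
[period 2]
Births: 5736 × 0.542 = 3109 ; 12535 × 0.391 = 4901 ⇒ total 8010
15–29: 12577 × 0.956 = 12024
30–44: 5736 × 0.95 = 5449
45–59: 12535 × 0.95 = 11908
60–74: 14060 × 0.924 = 12991
Net migration: 0–14 − 310 → 7700; 30–44 + 90 → 5539
Population now: 0–14=7700, 15–29=12024, 30–44=5539, 45–59=11908, 60–74=12991

7700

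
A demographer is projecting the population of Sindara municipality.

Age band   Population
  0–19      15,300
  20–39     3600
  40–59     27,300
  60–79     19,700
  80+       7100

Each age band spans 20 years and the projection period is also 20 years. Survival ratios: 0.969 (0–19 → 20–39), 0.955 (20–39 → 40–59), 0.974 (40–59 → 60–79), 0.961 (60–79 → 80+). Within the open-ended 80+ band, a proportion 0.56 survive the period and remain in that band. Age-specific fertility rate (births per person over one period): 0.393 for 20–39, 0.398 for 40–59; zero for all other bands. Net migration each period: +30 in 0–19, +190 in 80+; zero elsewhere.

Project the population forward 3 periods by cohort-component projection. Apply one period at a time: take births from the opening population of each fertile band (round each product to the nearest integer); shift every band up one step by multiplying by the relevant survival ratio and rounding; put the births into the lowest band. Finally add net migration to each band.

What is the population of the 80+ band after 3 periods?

25068

[period 1]
Births: 3600 × 0.393 = 1415  |  27300 × 0.398 = 10865 → total 12280
20–39: 15300 × 0.969 = 14826
40–59: 3600 × 0.955 = 3438
60–79: 27300 × 0.974 = 26590
80+: 19700 × 0.961 + 7100 × 0.56 = 18932 + 3976 = 22908
Net migration: 0–19 + 30 → 12310; 80+ + 190 → 23098
Population now: 0–19=12310, 20–39=14826, 40–59=3438, 60–79=26590, 80+=23098
[period 2]
Births: 14826 × 0.393 = 5827  |  3438 × 0.398 = 1368 → total 7195
20–39: 12310 × 0.969 = 11928
40–59: 14826 × 0.955 = 14159
60–79: 3438 × 0.974 = 3349
80+: 26590 × 0.961 + 23098 × 0.56 = 25553 + 12935 = 38488
Net migration: 0–19 + 30 → 7225; 80+ + 190 → 38678
Population now: 0–19=7225, 20–39=11928, 40–59=14159, 60–79=3349, 80+=38678
[period 3]
Births: 11928 × 0.393 = 4688  |  14159 × 0.398 = 5635 → total 10323
20–39: 7225 × 0.969 = 7001
40–59: 11928 × 0.955 = 11391
60–79: 14159 × 0.974 = 13791
80+: 3349 × 0.961 + 38678 × 0.56 = 3218 + 21660 = 24878
Net migration: 0–19 + 30 → 10353; 80+ + 190 → 25068
Population now: 0–19=10353, 20–39=7001, 40–59=11391, 60–79=13791, 80+=25068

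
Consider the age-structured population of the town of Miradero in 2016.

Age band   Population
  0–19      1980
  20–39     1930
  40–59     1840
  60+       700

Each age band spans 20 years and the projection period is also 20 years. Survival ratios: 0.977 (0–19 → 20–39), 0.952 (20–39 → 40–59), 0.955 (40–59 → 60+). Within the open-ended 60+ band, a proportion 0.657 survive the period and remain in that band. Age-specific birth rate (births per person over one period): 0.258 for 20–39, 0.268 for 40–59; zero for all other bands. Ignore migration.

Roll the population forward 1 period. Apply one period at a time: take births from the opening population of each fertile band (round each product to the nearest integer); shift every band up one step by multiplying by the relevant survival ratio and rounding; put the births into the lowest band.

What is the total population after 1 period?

Period 1.
Births: 1930 * 0.258 = 498 ; 1840 * 0.268 = 493 — total 991
20–39: 1980 * 0.977 = 1934
40–59: 1930 * 0.952 = 1837
60+: 1840 * 0.955 + 700 * 0.657 = 1757 + 460 = 2217
Population now: 0–19=991, 20–39=1934, 40–59=1837, 60+=2217
Total after period 1: 991 + 1934 + 1837 + 2217 = 6979

6979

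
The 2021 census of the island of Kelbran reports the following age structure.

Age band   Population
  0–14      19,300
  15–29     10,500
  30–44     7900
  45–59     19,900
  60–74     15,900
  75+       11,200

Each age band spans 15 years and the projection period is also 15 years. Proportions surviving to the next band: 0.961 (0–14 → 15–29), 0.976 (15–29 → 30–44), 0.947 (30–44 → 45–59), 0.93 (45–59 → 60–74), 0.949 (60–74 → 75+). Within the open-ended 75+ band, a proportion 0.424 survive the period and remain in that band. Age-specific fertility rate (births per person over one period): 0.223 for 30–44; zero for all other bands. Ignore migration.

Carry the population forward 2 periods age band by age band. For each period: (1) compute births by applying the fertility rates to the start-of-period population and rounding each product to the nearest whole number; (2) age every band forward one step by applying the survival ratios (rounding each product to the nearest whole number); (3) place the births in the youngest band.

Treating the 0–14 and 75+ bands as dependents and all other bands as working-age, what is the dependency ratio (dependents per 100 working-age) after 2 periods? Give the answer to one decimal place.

(Groups numbered youngest = 1 to oldest = 6.)
[period 1]
Births: 7900 × 0.223 = 1762
Group 2: 19300 × 0.961 = 18547
Group 3: 10500 × 0.976 = 10248
Group 4: 7900 × 0.947 = 7481
Group 5: 19900 × 0.93 = 18507
Group 6: 15900 × 0.949 + 11200 × 0.424 = 15089 + 4749 = 19838
End of period: [1762, 18547, 10248, 7481, 18507, 19838]
[period 2]
Births: 10248 × 0.223 = 2285
Group 2: 1762 × 0.961 = 1693
Group 3: 18547 × 0.976 = 18102
Group 4: 10248 × 0.947 = 9705
Group 5: 7481 × 0.93 = 6957
Group 6: 18507 × 0.949 + 19838 × 0.424 = 17563 + 8411 = 25974
End of period: [2285, 1693, 18102, 9705, 6957, 25974]
Dependents (band 0–14 + band 75+) = 2285 + 25974 = 28259; working-age = 36457; ratio = 28259/36457 × 100 = 77.5

77.5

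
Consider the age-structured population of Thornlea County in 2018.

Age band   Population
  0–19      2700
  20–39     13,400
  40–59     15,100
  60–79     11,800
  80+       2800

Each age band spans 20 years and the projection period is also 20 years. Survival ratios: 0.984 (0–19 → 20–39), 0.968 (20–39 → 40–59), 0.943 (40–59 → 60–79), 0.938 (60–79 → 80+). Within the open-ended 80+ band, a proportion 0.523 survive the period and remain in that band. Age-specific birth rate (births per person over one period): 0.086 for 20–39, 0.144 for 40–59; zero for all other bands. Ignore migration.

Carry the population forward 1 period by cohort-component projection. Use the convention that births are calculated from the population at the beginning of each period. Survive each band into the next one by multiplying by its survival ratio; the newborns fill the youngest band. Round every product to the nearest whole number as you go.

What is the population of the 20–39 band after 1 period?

2657

Period 1:
Births: 13400 × 0.086 = 1152, 15100 × 0.144 = 2174 ⇒ total 3326
20–39: 2700 × 0.984 = 2657
40–59: 13400 × 0.968 = 12971
60–79: 15100 × 0.943 = 14239
80+: 11800 × 0.938 + 2800 × 0.523 = 11068 + 1464 = 12532
Giving 3326 / 2657 / 12971 / 14239 / 12532.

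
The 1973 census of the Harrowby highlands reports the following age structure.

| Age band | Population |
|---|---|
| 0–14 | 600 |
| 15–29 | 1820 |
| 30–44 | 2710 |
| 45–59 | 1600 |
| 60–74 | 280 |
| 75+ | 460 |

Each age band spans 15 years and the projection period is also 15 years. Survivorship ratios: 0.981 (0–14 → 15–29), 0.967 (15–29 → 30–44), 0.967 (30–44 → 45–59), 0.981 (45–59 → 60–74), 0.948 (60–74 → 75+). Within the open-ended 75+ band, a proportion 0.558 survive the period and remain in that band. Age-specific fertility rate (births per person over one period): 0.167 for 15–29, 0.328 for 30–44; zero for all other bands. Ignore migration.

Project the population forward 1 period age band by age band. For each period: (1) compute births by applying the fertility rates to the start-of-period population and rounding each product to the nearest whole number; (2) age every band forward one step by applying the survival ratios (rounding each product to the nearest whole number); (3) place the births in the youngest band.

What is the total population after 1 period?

8255

(Groups numbered youngest = 1 to oldest = 6.)
Period 1.
Births: 1820 * 0.167 = 304 ; 2710 * 0.328 = 889 — total 1193
Group 2: 600 * 0.981 = 589
Group 3: 1820 * 0.967 = 1760
Group 4: 2710 * 0.967 = 2621
Group 5: 1600 * 0.981 = 1570
Group 6: 280 * 0.948 + 460 * 0.558 = 265 + 257 = 522
Giving 1193 / 589 / 1760 / 2621 / 1570 / 522.
Total after period 1: 1193 + 589 + 1760 + 2621 + 1570 + 522 = 8255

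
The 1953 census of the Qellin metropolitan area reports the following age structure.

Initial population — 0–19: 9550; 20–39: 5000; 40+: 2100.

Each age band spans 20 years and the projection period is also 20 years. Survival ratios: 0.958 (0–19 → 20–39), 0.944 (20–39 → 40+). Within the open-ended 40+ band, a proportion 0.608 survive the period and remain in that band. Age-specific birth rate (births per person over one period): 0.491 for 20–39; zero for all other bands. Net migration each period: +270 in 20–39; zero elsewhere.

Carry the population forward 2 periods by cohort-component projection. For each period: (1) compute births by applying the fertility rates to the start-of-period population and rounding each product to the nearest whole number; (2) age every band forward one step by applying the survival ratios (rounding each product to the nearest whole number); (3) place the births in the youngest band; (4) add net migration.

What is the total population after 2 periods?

(Bands numbered youngest = 1 to oldest = 3.)
Period 1.
Births: 5000 × 0.491 = 2455
Band 2: 9550 × 0.958 = 9149
Band 3: 5000 × 0.944 + 2100 × 0.608 = 4720 + 1277 = 5997
Net migration: Band 2 + 270 → 9419
→ [2455, 9419, 5997]
Period 2.
Births: 9419 × 0.491 = 4625
Band 2: 2455 × 0.958 = 2352
Band 3: 9419 × 0.944 + 5997 × 0.608 = 8892 + 3646 = 12538
Net migration: Band 2 + 270 → 2622
→ [4625, 2622, 12538]
Total after period 2: 4625 + 2622 + 12538 = 19785

19785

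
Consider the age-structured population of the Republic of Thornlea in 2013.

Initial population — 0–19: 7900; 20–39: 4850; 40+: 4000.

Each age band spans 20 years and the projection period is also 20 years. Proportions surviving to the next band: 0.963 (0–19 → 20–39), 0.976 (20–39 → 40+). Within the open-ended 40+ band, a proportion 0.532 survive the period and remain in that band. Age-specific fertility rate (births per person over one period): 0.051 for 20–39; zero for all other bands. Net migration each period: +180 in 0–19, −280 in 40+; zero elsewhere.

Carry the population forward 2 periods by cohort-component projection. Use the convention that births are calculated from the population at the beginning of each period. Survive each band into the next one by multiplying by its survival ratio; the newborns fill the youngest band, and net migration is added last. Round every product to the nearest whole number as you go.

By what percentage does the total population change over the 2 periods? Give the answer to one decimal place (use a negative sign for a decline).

Let group 1 be 0–19 through group 3 = 40+.
[period 1]
Births: 4850 * 0.051 = 247
Group 2: 7900 * 0.963 = 7608
Group 3: 4850 * 0.976 + 4000 * 0.532 = 4734 + 2128 = 6862
Net migration: Group 1 + 180 → 427; Group 3 − 280 → 6582
End of period: [427, 7608, 6582]
[period 2]
Births: 7608 * 0.051 = 388
Group 2: 427 * 0.963 = 411
Group 3: 7608 * 0.976 + 6582 * 0.532 = 7425 + 3502 = 10927
Net migration: Group 1 + 180 → 568; Group 3 − 280 → 10647
End of period: [568, 411, 10647]
Total: 16750 → 11626; change = -5124; percentage change = -30.6%

-30.6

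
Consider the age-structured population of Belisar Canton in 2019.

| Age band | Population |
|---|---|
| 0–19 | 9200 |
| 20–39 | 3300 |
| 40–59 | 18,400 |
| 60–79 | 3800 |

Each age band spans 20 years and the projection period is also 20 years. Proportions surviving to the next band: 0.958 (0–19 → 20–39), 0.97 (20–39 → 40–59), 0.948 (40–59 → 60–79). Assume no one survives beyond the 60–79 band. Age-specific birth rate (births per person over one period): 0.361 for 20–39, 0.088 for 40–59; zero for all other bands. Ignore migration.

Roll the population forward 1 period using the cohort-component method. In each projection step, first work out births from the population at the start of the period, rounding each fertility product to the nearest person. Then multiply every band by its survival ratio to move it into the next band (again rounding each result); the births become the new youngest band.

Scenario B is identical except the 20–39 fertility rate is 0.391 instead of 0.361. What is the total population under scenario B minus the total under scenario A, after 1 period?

(Groups numbered youngest = 1 to oldest = 4.)
— Period 1 —
Births: 3300 × 0.361 = 1191, 18400 × 0.088 = 1619 — total 2810
Group 2: 9200 × 0.958 = 8814
Group 3: 3300 × 0.97 = 3201
Group 4: 18400 × 0.948 = 17443
Population now: 0–19=2810, 20–39=8814, 40–59=3201, 60–79=17443
Scenario A total after 1 period: 32268
Scenario B projection —
— Period 1 —
Births: 3300 × 0.391 = 1290, 18400 × 0.088 = 1619 — total 2909
Group 2: 9200 × 0.958 = 8814
Group 3: 3300 × 0.97 = 3201
Group 4: 18400 × 0.948 = 17443
Population now: 0–19=2909, 20–39=8814, 40–59=3201, 60–79=17443
Scenario B total after 1 period: 32367
Difference B − A = 32367 − 32268 = 99

99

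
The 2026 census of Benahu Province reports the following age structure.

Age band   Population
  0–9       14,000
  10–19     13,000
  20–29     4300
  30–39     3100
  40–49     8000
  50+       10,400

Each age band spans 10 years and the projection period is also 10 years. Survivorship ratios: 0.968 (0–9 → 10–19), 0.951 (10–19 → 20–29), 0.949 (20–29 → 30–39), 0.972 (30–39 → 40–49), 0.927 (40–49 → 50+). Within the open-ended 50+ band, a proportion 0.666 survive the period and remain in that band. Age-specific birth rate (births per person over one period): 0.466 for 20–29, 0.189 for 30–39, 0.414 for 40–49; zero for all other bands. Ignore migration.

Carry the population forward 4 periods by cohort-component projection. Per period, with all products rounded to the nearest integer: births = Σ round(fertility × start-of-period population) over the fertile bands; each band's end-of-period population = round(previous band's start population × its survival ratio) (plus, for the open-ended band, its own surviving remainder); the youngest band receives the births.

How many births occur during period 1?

(Groups numbered youngest = 1 to oldest = 6.)
Period 1.
Births: 4300 × 0.466 = 2004, 3100 × 0.189 = 586, 8000 × 0.414 = 3312 ⇒ total 5902
Group 2: 14000 × 0.968 = 13552
Group 3: 13000 × 0.951 = 12363
Group 4: 4300 × 0.949 = 4081
Group 5: 3100 × 0.972 = 3013
Group 6: 8000 × 0.927 + 10400 × 0.666 = 7416 + 6926 = 14342
Giving 5902 / 13552 / 12363 / 4081 / 3013 / 14342.

5902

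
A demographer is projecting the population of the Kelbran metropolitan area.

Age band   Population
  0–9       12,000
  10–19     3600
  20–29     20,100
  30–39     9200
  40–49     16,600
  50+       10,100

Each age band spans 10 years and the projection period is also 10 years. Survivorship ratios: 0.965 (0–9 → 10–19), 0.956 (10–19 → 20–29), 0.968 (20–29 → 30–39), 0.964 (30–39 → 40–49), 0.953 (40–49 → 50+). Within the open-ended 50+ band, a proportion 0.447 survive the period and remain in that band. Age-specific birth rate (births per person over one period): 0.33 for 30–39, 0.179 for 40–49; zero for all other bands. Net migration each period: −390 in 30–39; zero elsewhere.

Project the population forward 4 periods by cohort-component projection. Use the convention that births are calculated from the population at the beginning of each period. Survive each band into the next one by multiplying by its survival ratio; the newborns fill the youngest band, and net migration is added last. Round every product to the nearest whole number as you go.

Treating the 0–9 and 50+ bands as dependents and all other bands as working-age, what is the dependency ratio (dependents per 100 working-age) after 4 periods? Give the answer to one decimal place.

(Bands numbered youngest = 1 to oldest = 6.)
Period 1.
Births: 9200 × 0.33 = 3036  |  16600 × 0.179 = 2971 — total 6007
Band 2: 12000 × 0.965 = 11580
Band 3: 3600 × 0.956 = 3442
Band 4: 20100 × 0.968 = 19457
Band 5: 9200 × 0.964 = 8869
Band 6: 16600 × 0.953 + 10100 × 0.447 = 15820 + 4515 = 20335
Net migration: Band 4 − 390 → 19067
→ [6007, 11580, 3442, 19067, 8869, 20335]
Period 2.
Births: 19067 × 0.33 = 6292  |  8869 × 0.179 = 1588 — total 7880
Band 2: 6007 × 0.965 = 5797
Band 3: 11580 × 0.956 = 11070
Band 4: 3442 × 0.968 = 3332
Band 5: 19067 × 0.964 = 18381
Band 6: 8869 × 0.953 + 20335 × 0.447 = 8452 + 9090 = 17542
Net migration: Band 4 − 390 → 2942
→ [7880, 5797, 11070, 2942, 18381, 17542]
Period 3.
Births: 2942 × 0.33 = 971  |  18381 × 0.179 = 3290 — total 4261
Band 2: 7880 × 0.965 = 7604
Band 3: 5797 × 0.956 = 5542
Band 4: 11070 × 0.968 = 10716
Band 5: 2942 × 0.964 = 2836
Band 6: 18381 × 0.953 + 17542 × 0.447 = 17517 + 7841 = 25358
Net migration: Band 4 − 390 → 10326
→ [4261, 7604, 5542, 10326, 2836, 25358]
Period 4.
Births: 10326 × 0.33 = 3408  |  2836 × 0.179 = 508 — total 3916
Band 2: 4261 × 0.965 = 4112
Band 3: 7604 × 0.956 = 7269
Band 4: 5542 × 0.968 = 5365
Band 5: 10326 × 0.964 = 9954
Band 6: 2836 × 0.953 + 25358 × 0.447 = 2703 + 11335 = 14038
Net migration: Band 4 − 390 → 4975
→ [3916, 4112, 7269, 4975, 9954, 14038]
Dependents (band 0–9 + band 50+) = 3916 + 14038 = 17954; working-age = 26310; ratio = 17954/26310 × 100 = 68.2

68.2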